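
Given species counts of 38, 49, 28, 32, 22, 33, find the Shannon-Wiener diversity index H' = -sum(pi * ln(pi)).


Total N = 38 + 49 + 28 + 32 + 22 + 33 = 202
Per-species terms:
  p = 38/202 = 0.188119; ln(p) = -1.670681; p*ln(p) = 0.188119 * (-1.670681) = -0.314287
  p = 49/202 = 0.242574; ln(p) = -1.416448; p*ln(p) = 0.242574 * (-1.416448) = -0.343593
  p = 28/202 = 0.138614; ln(p) = -1.976062; p*ln(p) = 0.138614 * (-1.976062) = -0.273910
  p = 32/202 = 0.158416; ln(p) = -1.842531; p*ln(p) = 0.158416 * (-1.842531) = -0.291886
  p = 22/202 = 0.108911; ln(p) = -2.217224; p*ln(p) = 0.108911 * (-2.217224) = -0.241480
  p = 33/202 = 0.163366; ln(p) = -1.811762; p*ln(p) = 0.163366 * (-1.811762) = -0.295980
sum(p*ln(p)) = (-0.314287) + (-0.343593) + (-0.273910) + (-0.291886) + (-0.241480) + (-0.295980) = -1.761136
H' = -(-1.761136) = 1.761136 ≈ 1.7611

1.7611


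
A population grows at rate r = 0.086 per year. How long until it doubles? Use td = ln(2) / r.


td = ln(2) / 0.086 = 0.693147 / 0.086 = 8.05985 ≈ 8.1 years

8.1 years


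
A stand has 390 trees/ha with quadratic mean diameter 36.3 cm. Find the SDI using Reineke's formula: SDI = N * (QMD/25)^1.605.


QMD/25 = 36.3/25 = 1.452
(1.452)^1.605 = exp(1.605 * ln(1.452)) = exp(1.605 * 0.372942) = exp(0.598572) = 1.81952
SDI = 390 * 1.81952 = 709.613 ≈ 710

710


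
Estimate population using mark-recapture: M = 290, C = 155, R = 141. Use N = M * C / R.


N = M * C / R = 290 * 155 / 141 = 44950 / 141 = 318.79 ≈ 319

319 individuals


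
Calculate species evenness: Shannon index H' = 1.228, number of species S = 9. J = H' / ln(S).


ln(9) = 2.19722
J = H' / ln(S) = 1.228 / 2.19722 = 0.558888 ≈ 0.5589

0.5589


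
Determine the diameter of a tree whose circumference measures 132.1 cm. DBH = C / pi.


DBH = C / pi = 132.1 / 3.141593 = 42.0487 ≈ 42.05 cm

42.05 cm


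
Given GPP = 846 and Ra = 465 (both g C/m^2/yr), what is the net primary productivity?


NPP = GPP - Ra = 846 - 465 = 381 g C/m^2/yr

381 g C/m^2/yr


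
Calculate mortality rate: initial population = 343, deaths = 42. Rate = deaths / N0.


Mortality rate = 42 / 343 = 0.122449 ≈ 0.1224

0.1224


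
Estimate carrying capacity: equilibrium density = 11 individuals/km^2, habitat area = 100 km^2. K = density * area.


K = 11 * 100 = 1100 individuals

1100 individuals


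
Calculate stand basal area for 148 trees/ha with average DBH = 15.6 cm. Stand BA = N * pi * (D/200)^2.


(D/200)^2 = (15.6/200)^2 = 0.078^2 = 0.006084
Individual BA = 3.141593 * 0.006084 = 0.0191135 m^2
Stand BA = 148 * 0.0191135 = 2.82880 ≈ 2.83 m^2/ha

2.83 m^2/ha


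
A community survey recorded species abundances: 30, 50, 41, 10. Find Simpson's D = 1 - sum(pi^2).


Total N = 30 + 50 + 41 + 10 = 131
Per-species terms:
  p = 30/131 = 0.229008; p^2 = 0.229008^2 = 0.052445
  p = 50/131 = 0.381679; p^2 = 0.381679^2 = 0.145679
  p = 41/131 = 0.312977; p^2 = 0.312977^2 = 0.097955
  p = 10/131 = 0.076336; p^2 = 0.076336^2 = 0.005827
sum(p^2) = 0.052445 + 0.145679 + 0.097955 + 0.005827 = 0.301906
D = 1 - 0.301906 = 0.698094 ≈ 0.6981

0.6981


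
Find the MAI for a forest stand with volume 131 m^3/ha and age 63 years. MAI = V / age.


MAI = 131 / 63 = 2.0794 ≈ 2.08 m^3/ha/yr

2.08 m^3/ha/yr


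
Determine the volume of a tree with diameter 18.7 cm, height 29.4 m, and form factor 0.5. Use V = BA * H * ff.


(D/200)^2 = (18.7/200)^2 = 0.0935^2 = 0.00874225
BA = 3.141593 * 0.00874225 = 0.0274646 m^2
V = 0.0274646 * 29.4 * 0.5 = 0.403730 ≈ 0.404 m^3

0.404 m^3


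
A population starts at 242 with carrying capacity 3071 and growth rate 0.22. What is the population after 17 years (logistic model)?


(K - N0)/N0 = (3071 - 242)/242 = 2829/242 = 11.6901
r*t = 0.22 * 17 = 3.74; exp(-3.74) = 0.0237541
11.6901 * 0.0237541 = 0.277688
1 + 0.277688 = 1.27769
N = 3071 / 1.27769 = 2403.56 ≈ 2404

2404


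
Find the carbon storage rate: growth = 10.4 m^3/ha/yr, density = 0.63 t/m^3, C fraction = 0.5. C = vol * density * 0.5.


C = 10.4 * 0.63 * 0.5 = 3.276 ≈ 3.28 t C/ha/yr

3.28 t C/ha/yr


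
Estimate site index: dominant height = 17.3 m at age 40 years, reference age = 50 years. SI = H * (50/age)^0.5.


50/40 = 1.25000
(1.25000)^0.5 = 1.11803
SI = 17.3 * 1.11803 = 19.3419 ≈ 19.3 m

19.3 m


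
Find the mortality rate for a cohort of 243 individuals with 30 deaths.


Mortality rate = 30 / 243 = 0.123457 ≈ 0.1235

0.1235


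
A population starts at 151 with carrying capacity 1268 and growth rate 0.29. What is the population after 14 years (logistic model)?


(K - N0)/N0 = (1268 - 151)/151 = 1117/151 = 7.39735
r*t = 0.29 * 14 = 4.06; exp(-4.06) = 0.0172490
7.39735 * 0.0172490 = 0.127597
1 + 0.127597 = 1.12760
N = 1268 / 1.12760 = 1124.51 ≈ 1125

1125


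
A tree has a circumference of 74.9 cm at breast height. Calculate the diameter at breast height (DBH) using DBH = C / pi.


DBH = C / pi = 74.9 / 3.141593 = 23.8414 ≈ 23.84 cm

23.84 cm


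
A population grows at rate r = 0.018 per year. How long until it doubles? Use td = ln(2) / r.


td = ln(2) / 0.018 = 0.693147 / 0.018 = 38.5082 ≈ 38.5 years

38.5 years


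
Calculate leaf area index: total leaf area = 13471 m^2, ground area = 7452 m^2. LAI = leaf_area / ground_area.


LAI = 13471 / 7452 = 1.8077 ≈ 1.81

1.81


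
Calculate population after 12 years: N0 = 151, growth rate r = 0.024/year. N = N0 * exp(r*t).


r*t = 0.024 * 12 = 0.288
exp(0.288) = 1.33376
N = 151 * 1.33376 = 201.398 ≈ 201

201


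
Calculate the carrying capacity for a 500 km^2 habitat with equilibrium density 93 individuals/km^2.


K = 93 * 500 = 46500 individuals

46500 individuals


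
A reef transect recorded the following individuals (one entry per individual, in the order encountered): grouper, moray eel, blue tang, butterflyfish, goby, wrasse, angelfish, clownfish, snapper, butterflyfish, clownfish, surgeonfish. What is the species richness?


Total individuals logged = 12
Distinct species (count of individuals): grouper (1), moray eel (1), blue tang (1), butterflyfish (2), goby (1), wrasse (1), angelfish (1), clownfish (2), snapper (1), surgeonfish (1)
Species richness = number of distinct species = 10

10


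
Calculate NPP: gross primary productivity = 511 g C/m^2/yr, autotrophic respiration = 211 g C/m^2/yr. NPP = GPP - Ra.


NPP = GPP - Ra = 511 - 211 = 300 g C/m^2/yr

300 g C/m^2/yr


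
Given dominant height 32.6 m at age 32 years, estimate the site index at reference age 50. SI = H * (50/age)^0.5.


50/32 = 1.56250
(1.56250)^0.5 = 1.25000
SI = 32.6 * 1.25000 = 40.7500 ≈ 40.8 m

40.8 m


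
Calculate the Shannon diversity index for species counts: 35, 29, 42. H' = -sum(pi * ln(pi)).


Total N = 35 + 29 + 42 = 106
Per-species terms:
  p = 35/106 = 0.330189; ln(p) = -1.108090; p*ln(p) = 0.330189 * (-1.108090) = -0.365879
  p = 29/106 = 0.273585; ln(p) = -1.296143; p*ln(p) = 0.273585 * (-1.296143) = -0.354605
  p = 42/106 = 0.396226; ln(p) = -0.925771; p*ln(p) = 0.396226 * (-0.925771) = -0.366815
sum(p*ln(p)) = (-0.365879) + (-0.354605) + (-0.366815) = -1.087299
H' = -(-1.087299) = 1.087299 ≈ 1.0873

1.0873


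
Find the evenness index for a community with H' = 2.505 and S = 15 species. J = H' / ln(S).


ln(15) = 2.70805
J = H' / ln(S) = 2.505 / 2.70805 = 0.925020 ≈ 0.9250

0.9250


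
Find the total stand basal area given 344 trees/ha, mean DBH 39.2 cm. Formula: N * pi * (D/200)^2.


(D/200)^2 = (39.2/200)^2 = 0.196^2 = 0.038416
Individual BA = 3.141593 * 0.038416 = 0.120687 m^2
Stand BA = 344 * 0.120687 = 41.5163 ≈ 41.52 m^2/ha

41.52 m^2/ha


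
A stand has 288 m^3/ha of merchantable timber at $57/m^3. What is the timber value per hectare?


Value = 288 * 57 = $16416/ha

$16416/ha


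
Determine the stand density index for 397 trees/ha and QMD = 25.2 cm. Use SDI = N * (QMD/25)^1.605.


QMD/25 = 25.2/25 = 1.008
(1.008)^1.605 = exp(1.605 * ln(1.008)) = exp(1.605 * 0.00796817) = exp(0.0127889) = 1.01287
SDI = 397 * 1.01287 = 402.109 ≈ 402

402


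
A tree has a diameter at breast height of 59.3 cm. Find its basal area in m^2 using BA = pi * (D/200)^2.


D/200 = 59.3/200 = 0.2965 m
(D/200)^2 = 0.2965^2 = 0.08791225
BA = 3.141593 * 0.08791225 = 0.276185 ≈ 0.2762 m^2

0.2762 m^2


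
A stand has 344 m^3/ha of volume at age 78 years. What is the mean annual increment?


MAI = 344 / 78 = 4.4103 ≈ 4.41 m^3/ha/yr

4.41 m^3/ha/yr


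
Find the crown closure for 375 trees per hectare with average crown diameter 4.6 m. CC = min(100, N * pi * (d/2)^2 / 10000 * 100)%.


(d/2)^2 = (4.6/2)^2 = 2.3^2 = 5.29
Crown area = 3.141593 * 5.29 = 16.6190 m^2
N * area / 10000 * 100 = 375 * 16.6190 / 10000 * 100 = 62.3213
CC = min(100, 62.3213) = 62.3213 ≈ 62.3%

62.3%


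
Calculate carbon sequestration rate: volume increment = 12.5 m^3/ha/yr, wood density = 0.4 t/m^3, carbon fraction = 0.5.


C = 12.5 * 0.4 * 0.5 = 2.50 t C/ha/yr

2.50 t C/ha/yr


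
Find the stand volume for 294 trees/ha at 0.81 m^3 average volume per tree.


V_stand = 294 * 0.81 = 238.14 ≈ 238.1 m^3/ha

238.1 m^3/ha


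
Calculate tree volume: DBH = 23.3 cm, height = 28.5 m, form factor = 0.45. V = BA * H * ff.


(D/200)^2 = (23.3/200)^2 = 0.1165^2 = 0.01357225
BA = 3.141593 * 0.01357225 = 0.0426385 m^2
V = 0.0426385 * 28.5 * 0.45 = 0.546839 ≈ 0.547 m^3

0.547 m^3


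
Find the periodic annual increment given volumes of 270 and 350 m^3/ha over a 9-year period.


PAI = (V2 - V1) / period = (350 - 270) / 9 = 80 / 9 = 8.8889 ≈ 8.89 m^3/ha/yr

8.89 m^3/ha/yr


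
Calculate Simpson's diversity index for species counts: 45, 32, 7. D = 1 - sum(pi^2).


Total N = 45 + 32 + 7 = 84
Per-species terms:
  p = 45/84 = 0.535714; p^2 = 0.535714^2 = 0.286989
  p = 32/84 = 0.380952; p^2 = 0.380952^2 = 0.145124
  p = 7/84 = 0.083333; p^2 = 0.083333^2 = 0.006944
sum(p^2) = 0.286989 + 0.145124 + 0.006944 = 0.439057
D = 1 - 0.439057 = 0.560943 ≈ 0.5609

0.5609


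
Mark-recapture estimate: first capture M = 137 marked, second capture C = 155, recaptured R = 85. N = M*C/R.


N = M * C / R = 137 * 155 / 85 = 21235 / 85 = 249.82 ≈ 250

250 individuals


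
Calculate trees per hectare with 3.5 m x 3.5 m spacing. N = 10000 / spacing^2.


N = 10000 / 3.5^2 = 10000 / 12.25 = 816.327 ≈ 816 trees/ha

816 trees/ha


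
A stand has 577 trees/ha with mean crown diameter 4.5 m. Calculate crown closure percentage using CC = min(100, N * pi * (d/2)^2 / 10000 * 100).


(d/2)^2 = (4.5/2)^2 = 2.25^2 = 5.0625
Crown area = 3.141593 * 5.0625 = 15.9043 m^2
N * area / 10000 * 100 = 577 * 15.9043 / 10000 * 100 = 91.7678
CC = min(100, 91.7678) = 91.7678 ≈ 91.8%

91.8%


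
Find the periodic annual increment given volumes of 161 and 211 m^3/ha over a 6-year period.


PAI = (V2 - V1) / period = (211 - 161) / 6 = 50 / 6 = 8.3333 ≈ 8.33 m^3/ha/yr

8.33 m^3/ha/yr


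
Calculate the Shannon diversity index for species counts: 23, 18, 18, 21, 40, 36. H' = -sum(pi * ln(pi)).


Total N = 23 + 18 + 18 + 21 + 40 + 36 = 156
Per-species terms:
  p = 23/156 = 0.147436; ln(p) = -1.914361; p*ln(p) = 0.147436 * (-1.914361) = -0.282246
  p = 18/156 = 0.115385; ln(p) = -2.159481; p*ln(p) = 0.115385 * (-2.159481) = -0.249172
  p = 18/156 = 0.115385; ln(p) = -2.159481; p*ln(p) = 0.115385 * (-2.159481) = -0.249172
  p = 21/156 = 0.134615; ln(p) = -2.005336; p*ln(p) = 0.134615 * (-2.005336) = -0.269948
  p = 40/156 = 0.256410; ln(p) = -1.360978; p*ln(p) = 0.256410 * (-1.360978) = -0.348968
  p = 36/156 = 0.230769; ln(p) = -1.466338; p*ln(p) = 0.230769 * (-1.466338) = -0.338385
sum(p*ln(p)) = (-0.282246) + (-0.249172) + (-0.249172) + (-0.269948) + (-0.348968) + (-0.338385) = -1.737891
H' = -(-1.737891) = 1.737891 ≈ 1.7379

1.7379


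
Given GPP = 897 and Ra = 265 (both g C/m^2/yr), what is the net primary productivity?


NPP = GPP - Ra = 897 - 265 = 632 g C/m^2/yr

632 g C/m^2/yr


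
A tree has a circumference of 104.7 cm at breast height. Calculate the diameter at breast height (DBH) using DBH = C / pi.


DBH = C / pi = 104.7 / 3.141593 = 33.3270 ≈ 33.33 cm

33.33 cm


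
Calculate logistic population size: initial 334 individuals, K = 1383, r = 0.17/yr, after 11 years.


(K - N0)/N0 = (1383 - 334)/334 = 1049/334 = 3.14072
r*t = 0.17 * 11 = 1.87; exp(-1.87) = 0.154124
3.14072 * 0.154124 = 0.484060
1 + 0.484060 = 1.48406
N = 1383 / 1.48406 = 931.903 ≈ 932

932


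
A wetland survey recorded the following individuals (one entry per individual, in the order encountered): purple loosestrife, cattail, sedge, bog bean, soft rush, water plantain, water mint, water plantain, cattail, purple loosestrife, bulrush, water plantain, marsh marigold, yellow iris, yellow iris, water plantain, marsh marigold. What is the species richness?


Total individuals logged = 17
Distinct species (count of individuals): purple loosestrife (2), cattail (2), sedge (1), bog bean (1), soft rush (1), water plantain (4), water mint (1), bulrush (1), marsh marigold (2), yellow iris (2)
Species richness = number of distinct species = 10

10


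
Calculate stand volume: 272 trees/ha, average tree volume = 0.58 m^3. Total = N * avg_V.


V_stand = 272 * 0.58 = 157.76 ≈ 157.8 m^3/ha

157.8 m^3/ha


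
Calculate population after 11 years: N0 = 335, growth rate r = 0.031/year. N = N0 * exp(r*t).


r*t = 0.031 * 11 = 0.341
exp(0.341) = 1.40635
N = 335 * 1.40635 = 471.127 ≈ 471

471


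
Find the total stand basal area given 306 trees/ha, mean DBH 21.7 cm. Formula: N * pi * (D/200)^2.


(D/200)^2 = (21.7/200)^2 = 0.1085^2 = 0.01177225
Individual BA = 3.141593 * 0.01177225 = 0.0369836 m^2
Stand BA = 306 * 0.0369836 = 11.3170 ≈ 11.32 m^2/ha

11.32 m^2/ha


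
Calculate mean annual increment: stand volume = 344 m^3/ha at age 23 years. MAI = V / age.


MAI = 344 / 23 = 14.9565 ≈ 14.96 m^3/ha/yr

14.96 m^3/ha/yr


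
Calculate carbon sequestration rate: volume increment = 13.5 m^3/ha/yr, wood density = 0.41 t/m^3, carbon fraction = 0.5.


C = 13.5 * 0.41 * 0.5 = 2.7675 ≈ 2.77 t C/ha/yr

2.77 t C/ha/yr


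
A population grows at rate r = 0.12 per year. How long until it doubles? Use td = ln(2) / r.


td = ln(2) / 0.12 = 0.693147 / 0.12 = 5.77623 ≈ 5.8 years

5.8 years


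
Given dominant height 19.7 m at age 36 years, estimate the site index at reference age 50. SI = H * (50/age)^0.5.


50/36 = 1.38889
(1.38889)^0.5 = 1.17851
SI = 19.7 * 1.17851 = 23.2166 ≈ 23.2 m

23.2 m


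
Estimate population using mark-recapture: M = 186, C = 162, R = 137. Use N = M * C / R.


N = M * C / R = 186 * 162 / 137 = 30132 / 137 = 219.94 ≈ 220

220 individuals


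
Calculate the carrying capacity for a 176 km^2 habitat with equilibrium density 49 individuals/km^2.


K = 49 * 176 = 8624 individuals

8624 individuals


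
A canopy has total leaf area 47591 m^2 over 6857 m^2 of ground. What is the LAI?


LAI = 47591 / 6857 = 6.9405 ≈ 6.94

6.94


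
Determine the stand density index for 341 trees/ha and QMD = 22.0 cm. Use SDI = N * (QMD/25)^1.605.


QMD/25 = 22.0/25 = 0.88
(0.88)^1.605 = exp(1.605 * ln(0.88)) = exp(1.605 * (-0.127833)) = exp(-0.205172) = 0.814507
SDI = 341 * 0.814507 = 277.747 ≈ 278

278


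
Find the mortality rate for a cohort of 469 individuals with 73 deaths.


Mortality rate = 73 / 469 = 0.155650 ≈ 0.1557

0.1557


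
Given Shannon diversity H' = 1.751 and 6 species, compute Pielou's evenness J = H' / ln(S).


ln(6) = 1.79176
J = H' / ln(S) = 1.751 / 1.79176 = 0.977251 ≈ 0.9773

0.9773


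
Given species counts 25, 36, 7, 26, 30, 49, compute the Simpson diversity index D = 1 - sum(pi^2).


Total N = 25 + 36 + 7 + 26 + 30 + 49 = 173
Per-species terms:
  p = 25/173 = 0.144509; p^2 = 0.144509^2 = 0.020883
  p = 36/173 = 0.208092; p^2 = 0.208092^2 = 0.043302
  p = 7/173 = 0.040462; p^2 = 0.040462^2 = 0.001637
  p = 26/173 = 0.150289; p^2 = 0.150289^2 = 0.022587
  p = 30/173 = 0.173410; p^2 = 0.173410^2 = 0.030071
  p = 49/173 = 0.283237; p^2 = 0.283237^2 = 0.080223
sum(p^2) = 0.020883 + 0.043302 + 0.001637 + 0.022587 + 0.030071 + 0.080223 = 0.198703
D = 1 - 0.198703 = 0.801297 ≈ 0.8013

0.8013


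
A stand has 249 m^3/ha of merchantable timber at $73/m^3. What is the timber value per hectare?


Value = 249 * 73 = $18177/ha

$18177/ha


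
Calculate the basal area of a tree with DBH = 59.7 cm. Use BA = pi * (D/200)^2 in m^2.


D/200 = 59.7/200 = 0.2985 m
(D/200)^2 = 0.2985^2 = 0.08910225
BA = 3.141593 * 0.08910225 = 0.279923 ≈ 0.2799 m^2

0.2799 m^2


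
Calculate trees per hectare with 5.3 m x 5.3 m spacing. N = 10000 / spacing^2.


N = 10000 / 5.3^2 = 10000 / 28.09 = 355.999 ≈ 356 trees/ha

356 trees/ha


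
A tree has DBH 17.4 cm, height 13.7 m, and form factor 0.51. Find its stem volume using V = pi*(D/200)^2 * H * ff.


(D/200)^2 = (17.4/200)^2 = 0.087^2 = 0.007569
BA = 3.141593 * 0.007569 = 0.0237787 m^2
V = 0.0237787 * 13.7 * 0.51 = 0.166142 ≈ 0.166 m^3

0.166 m^3


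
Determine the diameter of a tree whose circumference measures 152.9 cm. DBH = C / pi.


DBH = C / pi = 152.9 / 3.141593 = 48.6696 ≈ 48.67 cm

48.67 cm


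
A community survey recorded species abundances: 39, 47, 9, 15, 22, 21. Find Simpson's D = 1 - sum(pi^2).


Total N = 39 + 47 + 9 + 15 + 22 + 21 = 153
Per-species terms:
  p = 39/153 = 0.254902; p^2 = 0.254902^2 = 0.064975
  p = 47/153 = 0.307190; p^2 = 0.307190^2 = 0.094366
  p = 9/153 = 0.058824; p^2 = 0.058824^2 = 0.003460
  p = 15/153 = 0.098039; p^2 = 0.098039^2 = 0.009612
  p = 22/153 = 0.143791; p^2 = 0.143791^2 = 0.020676
  p = 21/153 = 0.137255; p^2 = 0.137255^2 = 0.018839
sum(p^2) = 0.064975 + 0.094366 + 0.003460 + 0.009612 + 0.020676 + 0.018839 = 0.211928
D = 1 - 0.211928 = 0.788072 ≈ 0.7881

0.7881


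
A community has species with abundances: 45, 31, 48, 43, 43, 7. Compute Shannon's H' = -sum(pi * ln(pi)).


Total N = 45 + 31 + 48 + 43 + 43 + 7 = 217
Per-species terms:
  p = 45/217 = 0.207373; ln(p) = -1.573236; p*ln(p) = 0.207373 * (-1.573236) = -0.326247
  p = 31/217 = 0.142857; ln(p) = -1.945911; p*ln(p) = 0.142857 * (-1.945911) = -0.277987
  p = 48/217 = 0.221198; ln(p) = -1.508697; p*ln(p) = 0.221198 * (-1.508697) = -0.333721
  p = 43/217 = 0.198157; ln(p) = -1.618696; p*ln(p) = 0.198157 * (-1.618696) = -0.320756
  p = 43/217 = 0.198157; ln(p) = -1.618696; p*ln(p) = 0.198157 * (-1.618696) = -0.320756
  p = 7/217 = 0.032258; ln(p) = -3.433989; p*ln(p) = 0.032258 * (-3.433989) = -0.110774
sum(p*ln(p)) = (-0.326247) + (-0.277987) + (-0.333721) + (-0.320756) + (-0.320756) + (-0.110774) = -1.690241
H' = -(-1.690241) = 1.690241 ≈ 1.6902

1.6902


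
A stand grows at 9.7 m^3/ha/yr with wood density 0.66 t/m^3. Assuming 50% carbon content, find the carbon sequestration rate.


C = 9.7 * 0.66 * 0.5 = 3.201 ≈ 3.20 t C/ha/yr

3.20 t C/ha/yr


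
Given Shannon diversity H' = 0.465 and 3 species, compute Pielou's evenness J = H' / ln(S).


ln(3) = 1.09861
J = H' / ln(S) = 0.465 / 1.09861 = 0.423262 ≈ 0.4233

0.4233


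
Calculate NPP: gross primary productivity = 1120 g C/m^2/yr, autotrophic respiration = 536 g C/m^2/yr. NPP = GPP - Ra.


NPP = GPP - Ra = 1120 - 536 = 584 g C/m^2/yr

584 g C/m^2/yr


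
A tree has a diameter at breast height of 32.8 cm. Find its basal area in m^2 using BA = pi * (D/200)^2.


D/200 = 32.8/200 = 0.164 m
(D/200)^2 = 0.164^2 = 0.026896
BA = 3.141593 * 0.026896 = 0.0844963 ≈ 0.0845 m^2

0.0845 m^2


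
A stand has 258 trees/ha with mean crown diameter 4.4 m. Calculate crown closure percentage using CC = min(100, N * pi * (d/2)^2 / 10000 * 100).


(d/2)^2 = (4.4/2)^2 = 2.2^2 = 4.84
Crown area = 3.141593 * 4.84 = 15.2053 m^2
N * area / 10000 * 100 = 258 * 15.2053 / 10000 * 100 = 39.2297
CC = min(100, 39.2297) = 39.2297 ≈ 39.2%

39.2%


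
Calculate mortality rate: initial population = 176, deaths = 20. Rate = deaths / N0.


Mortality rate = 20 / 176 = 0.113636 ≈ 0.1136

0.1136


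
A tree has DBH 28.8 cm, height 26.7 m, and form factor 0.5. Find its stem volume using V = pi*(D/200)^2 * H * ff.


(D/200)^2 = (28.8/200)^2 = 0.144^2 = 0.020736
BA = 3.141593 * 0.020736 = 0.0651441 m^2
V = 0.0651441 * 26.7 * 0.5 = 0.869674 ≈ 0.870 m^3

0.870 m^3


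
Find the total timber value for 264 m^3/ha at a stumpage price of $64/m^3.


Value = 264 * 64 = $16896/ha

$16896/ha


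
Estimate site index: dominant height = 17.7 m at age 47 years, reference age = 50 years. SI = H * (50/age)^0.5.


50/47 = 1.06383
(1.06383)^0.5 = 1.03142
SI = 17.7 * 1.03142 = 18.2561 ≈ 18.3 m

18.3 m


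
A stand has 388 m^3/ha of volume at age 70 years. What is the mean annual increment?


MAI = 388 / 70 = 5.5429 ≈ 5.54 m^3/ha/yr

5.54 m^3/ha/yr


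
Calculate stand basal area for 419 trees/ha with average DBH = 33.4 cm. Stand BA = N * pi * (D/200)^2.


(D/200)^2 = (33.4/200)^2 = 0.167^2 = 0.027889
Individual BA = 3.141593 * 0.027889 = 0.0876159 m^2
Stand BA = 419 * 0.0876159 = 36.7111 ≈ 36.71 m^2/ha

36.71 m^2/ha


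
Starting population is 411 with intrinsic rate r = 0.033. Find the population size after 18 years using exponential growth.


r*t = 0.033 * 18 = 0.594
exp(0.594) = 1.81122
N = 411 * 1.81122 = 744.411 ≈ 744

744


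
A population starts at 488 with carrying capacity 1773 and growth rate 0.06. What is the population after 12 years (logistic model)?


(K - N0)/N0 = (1773 - 488)/488 = 1285/488 = 2.63320
r*t = 0.06 * 12 = 0.72; exp(-0.72) = 0.486752
2.63320 * 0.486752 = 1.28172
1 + 1.28172 = 2.28172
N = 1773 / 2.28172 = 777.045 ≈ 777

777


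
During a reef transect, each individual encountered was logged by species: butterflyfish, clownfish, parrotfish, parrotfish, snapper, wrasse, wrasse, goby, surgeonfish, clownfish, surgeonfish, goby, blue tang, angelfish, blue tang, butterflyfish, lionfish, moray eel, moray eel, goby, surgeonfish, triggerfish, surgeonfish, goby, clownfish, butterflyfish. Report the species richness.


Total individuals logged = 26
Distinct species (count of individuals): butterflyfish (3), clownfish (3), parrotfish (2), snapper (1), wrasse (2), goby (4), surgeonfish (4), blue tang (2), angelfish (1), lionfish (1), moray eel (2), triggerfish (1)
Species richness = number of distinct species = 12

12


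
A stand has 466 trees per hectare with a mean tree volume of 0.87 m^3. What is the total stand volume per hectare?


V_stand = 466 * 0.87 = 405.42 ≈ 405.4 m^3/ha

405.4 m^3/ha


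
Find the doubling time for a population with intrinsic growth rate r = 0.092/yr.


td = ln(2) / 0.092 = 0.693147 / 0.092 = 7.53421 ≈ 7.5 years

7.5 years


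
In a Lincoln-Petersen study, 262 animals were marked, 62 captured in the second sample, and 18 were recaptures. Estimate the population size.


N = M * C / R = 262 * 62 / 18 = 16244 / 18 = 902.44 ≈ 902

902 individuals


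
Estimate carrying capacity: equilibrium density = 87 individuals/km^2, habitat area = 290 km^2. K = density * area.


K = 87 * 290 = 25230 individuals

25230 individuals


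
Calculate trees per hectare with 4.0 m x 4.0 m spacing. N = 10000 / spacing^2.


N = 10000 / 4.0^2 = 10000 / 16 = 625.000 ≈ 625 trees/ha

625 trees/ha


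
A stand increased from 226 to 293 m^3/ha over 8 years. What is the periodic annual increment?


PAI = (V2 - V1) / period = (293 - 226) / 8 = 67 / 8 = 8.3750 ≈ 8.38 m^3/ha/yr

8.38 m^3/ha/yr


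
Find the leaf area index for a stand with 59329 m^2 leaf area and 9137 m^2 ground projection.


LAI = 59329 / 9137 = 6.4933 ≈ 6.49

6.49


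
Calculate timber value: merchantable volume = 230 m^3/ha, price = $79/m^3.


Value = 230 * 79 = $18170/ha

$18170/ha


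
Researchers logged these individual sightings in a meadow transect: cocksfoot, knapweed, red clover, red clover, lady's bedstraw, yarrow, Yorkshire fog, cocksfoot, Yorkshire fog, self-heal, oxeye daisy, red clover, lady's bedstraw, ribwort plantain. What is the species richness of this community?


Total individuals logged = 14
Distinct species (count of individuals): cocksfoot (2), knapweed (1), red clover (3), lady's bedstraw (2), yarrow (1), Yorkshire fog (2), self-heal (1), oxeye daisy (1), ribwort plantain (1)
Species richness = number of distinct species = 9

9


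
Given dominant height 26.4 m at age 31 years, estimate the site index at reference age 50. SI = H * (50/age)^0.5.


50/31 = 1.61290
(1.61290)^0.5 = 1.27000
SI = 26.4 * 1.27000 = 33.5280 ≈ 33.5 m

33.5 m


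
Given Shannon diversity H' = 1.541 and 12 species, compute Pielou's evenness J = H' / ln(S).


ln(12) = 2.48491
J = H' / ln(S) = 1.541 / 2.48491 = 0.620143 ≈ 0.6201

0.6201


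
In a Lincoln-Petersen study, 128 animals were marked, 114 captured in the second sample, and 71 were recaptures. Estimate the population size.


N = M * C / R = 128 * 114 / 71 = 14592 / 71 = 205.52 ≈ 206

206 individuals


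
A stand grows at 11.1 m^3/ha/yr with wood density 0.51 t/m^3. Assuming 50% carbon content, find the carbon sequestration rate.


C = 11.1 * 0.51 * 0.5 = 2.8305 ≈ 2.83 t C/ha/yr

2.83 t C/ha/yr


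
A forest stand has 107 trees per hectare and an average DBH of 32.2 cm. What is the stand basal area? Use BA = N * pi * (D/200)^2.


(D/200)^2 = (32.2/200)^2 = 0.161^2 = 0.025921
Individual BA = 3.141593 * 0.025921 = 0.0814332 m^2
Stand BA = 107 * 0.0814332 = 8.71335 ≈ 8.71 m^2/ha

8.71 m^2/ha


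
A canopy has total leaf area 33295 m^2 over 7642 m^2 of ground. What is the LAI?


LAI = 33295 / 7642 = 4.3568 ≈ 4.36

4.36


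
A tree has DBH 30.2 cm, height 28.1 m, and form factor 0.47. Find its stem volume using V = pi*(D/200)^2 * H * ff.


(D/200)^2 = (30.2/200)^2 = 0.151^2 = 0.022801
BA = 3.141593 * 0.022801 = 0.0716315 m^2
V = 0.0716315 * 28.1 * 0.47 = 0.946037 ≈ 0.946 m^3

0.946 m^3


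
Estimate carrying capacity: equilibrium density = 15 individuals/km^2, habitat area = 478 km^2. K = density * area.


K = 15 * 478 = 7170 individuals

7170 individuals


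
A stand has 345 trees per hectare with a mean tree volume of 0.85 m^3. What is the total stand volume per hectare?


V_stand = 345 * 0.85 = 293.25 ≈ 293.3 m^3/ha

293.3 m^3/ha


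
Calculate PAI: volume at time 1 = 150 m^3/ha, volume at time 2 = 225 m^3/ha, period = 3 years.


PAI = (V2 - V1) / period = (225 - 150) / 3 = 75 / 3 = 25.00 m^3/ha/yr

25.00 m^3/ha/yr


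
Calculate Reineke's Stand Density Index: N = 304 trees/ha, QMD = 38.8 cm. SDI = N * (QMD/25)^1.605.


QMD/25 = 38.8/25 = 1.552
(1.552)^1.605 = exp(1.605 * ln(1.552)) = exp(1.605 * 0.439544) = exp(0.705468) = 2.02479
SDI = 304 * 2.02479 = 615.536 ≈ 616

616


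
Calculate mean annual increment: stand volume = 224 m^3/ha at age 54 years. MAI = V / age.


MAI = 224 / 54 = 4.1481 ≈ 4.15 m^3/ha/yr

4.15 m^3/ha/yr


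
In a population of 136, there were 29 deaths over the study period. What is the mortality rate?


Mortality rate = 29 / 136 = 0.213235 ≈ 0.2132

0.2132


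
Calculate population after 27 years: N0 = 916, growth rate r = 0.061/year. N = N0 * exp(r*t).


r*t = 0.061 * 27 = 1.647
exp(1.647) = 5.19138
N = 916 * 5.19138 = 4755.30 ≈ 4755

4755


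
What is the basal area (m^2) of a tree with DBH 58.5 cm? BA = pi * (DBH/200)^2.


D/200 = 58.5/200 = 0.2925 m
(D/200)^2 = 0.2925^2 = 0.08555625
BA = 3.141593 * 0.08555625 = 0.268783 ≈ 0.2688 m^2

0.2688 m^2


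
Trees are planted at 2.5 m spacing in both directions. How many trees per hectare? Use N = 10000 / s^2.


N = 10000 / 2.5^2 = 10000 / 6.25 = 1600.00 ≈ 1600 trees/ha

1600 trees/ha


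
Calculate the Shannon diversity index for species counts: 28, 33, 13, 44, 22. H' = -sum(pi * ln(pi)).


Total N = 28 + 33 + 13 + 44 + 22 = 140
Per-species terms:
  p = 28/140 = 0.200000; ln(p) = -1.609438; p*ln(p) = 0.200000 * (-1.609438) = -0.321888
  p = 33/140 = 0.235714; ln(p) = -1.445136; p*ln(p) = 0.235714 * (-1.445136) = -0.340639
  p = 13/140 = 0.092857; ln(p) = -2.376695; p*ln(p) = 0.092857 * (-2.376695) = -0.220693
  p = 44/140 = 0.314286; ln(p) = -1.157452; p*ln(p) = 0.314286 * (-1.157452) = -0.363771
  p = 22/140 = 0.157143; ln(p) = -1.850599; p*ln(p) = 0.157143 * (-1.850599) = -0.290809
sum(p*ln(p)) = (-0.321888) + (-0.340639) + (-0.220693) + (-0.363771) + (-0.290809) = -1.537800
H' = -(-1.537800) = 1.537800 ≈ 1.5378

1.5378


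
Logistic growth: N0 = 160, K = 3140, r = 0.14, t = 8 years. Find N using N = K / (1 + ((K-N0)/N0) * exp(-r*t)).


(K - N0)/N0 = (3140 - 160)/160 = 2980/160 = 18.6250
r*t = 0.14 * 8 = 1.12; exp(-1.12) = 0.326280
18.6250 * 0.326280 = 6.07697
1 + 6.07697 = 7.07697
N = 3140 / 7.07697 = 443.693 ≈ 444

444


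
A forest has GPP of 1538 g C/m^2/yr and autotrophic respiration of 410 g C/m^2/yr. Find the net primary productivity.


NPP = GPP - Ra = 1538 - 410 = 1128 g C/m^2/yr

1128 g C/m^2/yr


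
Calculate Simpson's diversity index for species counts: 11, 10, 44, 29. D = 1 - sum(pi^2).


Total N = 11 + 10 + 44 + 29 = 94
Per-species terms:
  p = 11/94 = 0.117021; p^2 = 0.117021^2 = 0.013694
  p = 10/94 = 0.106383; p^2 = 0.106383^2 = 0.011317
  p = 44/94 = 0.468085; p^2 = 0.468085^2 = 0.219104
  p = 29/94 = 0.308511; p^2 = 0.308511^2 = 0.095179
sum(p^2) = 0.013694 + 0.011317 + 0.219104 + 0.095179 = 0.339294
D = 1 - 0.339294 = 0.660706 ≈ 0.6607

0.6607


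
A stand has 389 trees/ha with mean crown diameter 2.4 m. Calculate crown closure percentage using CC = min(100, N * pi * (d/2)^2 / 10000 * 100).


(d/2)^2 = (2.4/2)^2 = 1.2^2 = 1.44
Crown area = 3.141593 * 1.44 = 4.52389 m^2
N * area / 10000 * 100 = 389 * 4.52389 / 10000 * 100 = 17.5979
CC = min(100, 17.5979) = 17.5979 ≈ 17.6%

17.6%


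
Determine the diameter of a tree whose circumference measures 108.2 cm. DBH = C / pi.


DBH = C / pi = 108.2 / 3.141593 = 34.4411 ≈ 34.44 cm

34.44 cm


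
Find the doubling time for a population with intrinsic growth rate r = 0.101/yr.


td = ln(2) / 0.101 = 0.693147 / 0.101 = 6.86284 ≈ 6.9 years

6.9 years


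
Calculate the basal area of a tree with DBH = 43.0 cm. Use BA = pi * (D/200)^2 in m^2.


D/200 = 43.0/200 = 0.215 m
(D/200)^2 = 0.215^2 = 0.046225
BA = 3.141593 * 0.046225 = 0.145220 ≈ 0.1452 m^2

0.1452 m^2


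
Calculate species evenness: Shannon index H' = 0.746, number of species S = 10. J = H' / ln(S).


ln(10) = 2.30259
J = H' / ln(S) = 0.746 / 2.30259 = 0.323983 ≈ 0.3240

0.3240


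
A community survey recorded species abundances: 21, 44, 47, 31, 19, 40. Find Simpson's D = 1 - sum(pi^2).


Total N = 21 + 44 + 47 + 31 + 19 + 40 = 202
Per-species terms:
  p = 21/202 = 0.103960; p^2 = 0.103960^2 = 0.010808
  p = 44/202 = 0.217822; p^2 = 0.217822^2 = 0.047446
  p = 47/202 = 0.232673; p^2 = 0.232673^2 = 0.054137
  p = 31/202 = 0.153465; p^2 = 0.153465^2 = 0.023552
  p = 19/202 = 0.094059; p^2 = 0.094059^2 = 0.008847
  p = 40/202 = 0.198020; p^2 = 0.198020^2 = 0.039212
sum(p^2) = 0.010808 + 0.047446 + 0.054137 + 0.023552 + 0.008847 + 0.039212 = 0.184002
D = 1 - 0.184002 = 0.815998 ≈ 0.8160

0.8160


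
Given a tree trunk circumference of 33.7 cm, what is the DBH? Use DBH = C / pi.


DBH = C / pi = 33.7 / 3.141593 = 10.7270 ≈ 10.73 cm

10.73 cm


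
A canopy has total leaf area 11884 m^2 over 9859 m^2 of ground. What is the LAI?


LAI = 11884 / 9859 = 1.2054 ≈ 1.21

1.21


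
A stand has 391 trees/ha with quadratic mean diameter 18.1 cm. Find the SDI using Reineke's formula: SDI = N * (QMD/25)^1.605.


QMD/25 = 18.1/25 = 0.724
(0.724)^1.605 = exp(1.605 * ln(0.724)) = exp(1.605 * (-0.322964)) = exp(-0.518357) = 0.595498
SDI = 391 * 0.595498 = 232.840 ≈ 233

233


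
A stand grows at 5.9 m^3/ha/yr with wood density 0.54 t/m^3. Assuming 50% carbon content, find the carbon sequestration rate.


C = 5.9 * 0.54 * 0.5 = 1.593 ≈ 1.59 t C/ha/yr

1.59 t C/ha/yr


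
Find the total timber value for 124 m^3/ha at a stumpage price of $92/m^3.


Value = 124 * 92 = $11408/ha

$11408/ha


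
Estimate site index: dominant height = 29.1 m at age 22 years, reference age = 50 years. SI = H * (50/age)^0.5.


50/22 = 2.27273
(2.27273)^0.5 = 1.50756
SI = 29.1 * 1.50756 = 43.8700 ≈ 43.9 m

43.9 m


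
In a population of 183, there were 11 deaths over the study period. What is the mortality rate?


Mortality rate = 11 / 183 = 0.060109 ≈ 0.0601

0.0601


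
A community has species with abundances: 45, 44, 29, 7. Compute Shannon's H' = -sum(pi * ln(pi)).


Total N = 45 + 44 + 29 + 7 = 125
Per-species terms:
  p = 45/125 = 0.360000; ln(p) = -1.021651; p*ln(p) = 0.360000 * (-1.021651) = -0.367794
  p = 44/125 = 0.352000; ln(p) = -1.044124; p*ln(p) = 0.352000 * (-1.044124) = -0.367532
  p = 29/125 = 0.232000; ln(p) = -1.461018; p*ln(p) = 0.232000 * (-1.461018) = -0.338956
  p = 7/125 = 0.056000; ln(p) = -2.882404; p*ln(p) = 0.056000 * (-2.882404) = -0.161415
sum(p*ln(p)) = (-0.367794) + (-0.367532) + (-0.338956) + (-0.161415) = -1.235697
H' = -(-1.235697) = 1.235697 ≈ 1.2357

1.2357


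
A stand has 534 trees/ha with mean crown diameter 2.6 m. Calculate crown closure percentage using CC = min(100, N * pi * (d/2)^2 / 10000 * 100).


(d/2)^2 = (2.6/2)^2 = 1.3^2 = 1.69
Crown area = 3.141593 * 1.69 = 5.30929 m^2
N * area / 10000 * 100 = 534 * 5.30929 / 10000 * 100 = 28.3516
CC = min(100, 28.3516) = 28.3516 ≈ 28.4%

28.4%


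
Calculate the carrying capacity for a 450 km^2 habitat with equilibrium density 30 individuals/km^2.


K = 30 * 450 = 13500 individuals

13500 individuals


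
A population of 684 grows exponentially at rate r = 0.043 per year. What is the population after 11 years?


r*t = 0.043 * 11 = 0.473
exp(0.473) = 1.60480
N = 684 * 1.60480 = 1097.68 ≈ 1098

1098


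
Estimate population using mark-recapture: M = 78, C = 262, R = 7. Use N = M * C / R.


N = M * C / R = 78 * 262 / 7 = 20436 / 7 = 2919.43 ≈ 2919

2919 individuals


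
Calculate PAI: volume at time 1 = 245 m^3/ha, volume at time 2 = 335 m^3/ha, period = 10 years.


PAI = (V2 - V1) / period = (335 - 245) / 10 = 90 / 10 = 9.00 m^3/ha/yr

9.00 m^3/ha/yr


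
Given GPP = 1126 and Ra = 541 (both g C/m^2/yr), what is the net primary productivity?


NPP = GPP - Ra = 1126 - 541 = 585 g C/m^2/yr

585 g C/m^2/yr


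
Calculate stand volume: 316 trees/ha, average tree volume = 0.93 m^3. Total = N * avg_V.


V_stand = 316 * 0.93 = 293.88 ≈ 293.9 m^3/ha

293.9 m^3/ha


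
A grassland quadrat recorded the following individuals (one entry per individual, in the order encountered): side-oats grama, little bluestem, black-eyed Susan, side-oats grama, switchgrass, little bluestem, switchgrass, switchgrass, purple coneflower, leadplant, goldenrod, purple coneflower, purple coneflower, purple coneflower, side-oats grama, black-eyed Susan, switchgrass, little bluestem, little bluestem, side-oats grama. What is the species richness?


Total individuals logged = 20
Distinct species (count of individuals): side-oats grama (4), little bluestem (4), black-eyed Susan (2), switchgrass (4), purple coneflower (4), leadplant (1), goldenrod (1)
Species richness = number of distinct species = 7

7


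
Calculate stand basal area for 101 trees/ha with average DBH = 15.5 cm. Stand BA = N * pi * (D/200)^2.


(D/200)^2 = (15.5/200)^2 = 0.0775^2 = 0.00600625
Individual BA = 3.141593 * 0.00600625 = 0.0188692 m^2
Stand BA = 101 * 0.0188692 = 1.90579 ≈ 1.91 m^2/ha

1.91 m^2/ha


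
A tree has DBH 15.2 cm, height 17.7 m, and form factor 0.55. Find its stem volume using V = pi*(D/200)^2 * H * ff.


(D/200)^2 = (15.2/200)^2 = 0.076^2 = 0.005776
BA = 3.141593 * 0.005776 = 0.0181458 m^2
V = 0.0181458 * 17.7 * 0.55 = 0.176649 ≈ 0.177 m^3

0.177 m^3


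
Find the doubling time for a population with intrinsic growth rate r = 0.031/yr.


td = ln(2) / 0.031 = 0.693147 / 0.031 = 22.3596 ≈ 22.4 years

22.4 years


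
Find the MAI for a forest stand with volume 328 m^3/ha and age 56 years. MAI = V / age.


MAI = 328 / 56 = 5.8571 ≈ 5.86 m^3/ha/yr

5.86 m^3/ha/yr


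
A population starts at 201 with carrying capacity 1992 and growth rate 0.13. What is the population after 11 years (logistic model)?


(K - N0)/N0 = (1992 - 201)/201 = 1791/201 = 8.91045
r*t = 0.13 * 11 = 1.43; exp(-1.43) = 0.239309
8.91045 * 0.239309 = 2.13235
1 + 2.13235 = 3.13235
N = 1992 / 3.13235 = 635.944 ≈ 636

636


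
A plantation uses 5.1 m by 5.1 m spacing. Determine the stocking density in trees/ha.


N = 10000 / 5.1^2 = 10000 / 26.01 = 384.468 ≈ 384 trees/ha

384 trees/ha


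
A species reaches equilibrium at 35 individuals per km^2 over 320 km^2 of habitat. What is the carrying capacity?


K = 35 * 320 = 11200 individuals

11200 individuals


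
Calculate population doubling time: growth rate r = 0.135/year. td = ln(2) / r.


td = ln(2) / 0.135 = 0.693147 / 0.135 = 5.13442 ≈ 5.1 years

5.1 years


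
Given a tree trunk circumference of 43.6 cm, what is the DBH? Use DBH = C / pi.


DBH = C / pi = 43.6 / 3.141593 = 13.8783 ≈ 13.88 cm

13.88 cm


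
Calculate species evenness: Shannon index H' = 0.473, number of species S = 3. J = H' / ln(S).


ln(3) = 1.09861
J = H' / ln(S) = 0.473 / 1.09861 = 0.430544 ≈ 0.4305

0.4305


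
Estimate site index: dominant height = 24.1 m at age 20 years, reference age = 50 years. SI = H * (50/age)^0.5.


50/20 = 2.50000
(2.50000)^0.5 = 1.58114
SI = 24.1 * 1.58114 = 38.1055 ≈ 38.1 m

38.1 m


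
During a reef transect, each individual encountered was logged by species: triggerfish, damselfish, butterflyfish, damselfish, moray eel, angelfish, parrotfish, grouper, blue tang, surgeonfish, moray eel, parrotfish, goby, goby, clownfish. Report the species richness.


Total individuals logged = 15
Distinct species (count of individuals): triggerfish (1), damselfish (2), butterflyfish (1), moray eel (2), angelfish (1), parrotfish (2), grouper (1), blue tang (1), surgeonfish (1), goby (2), clownfish (1)
Species richness = number of distinct species = 11

11


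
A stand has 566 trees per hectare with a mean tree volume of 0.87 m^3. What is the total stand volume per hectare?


V_stand = 566 * 0.87 = 492.42 ≈ 492.4 m^3/ha

492.4 m^3/ha


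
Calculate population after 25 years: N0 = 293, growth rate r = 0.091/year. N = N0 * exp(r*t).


r*t = 0.091 * 25 = 2.275
exp(2.275) = 9.72792
N = 293 * 9.72792 = 2850.28 ≈ 2850

2850


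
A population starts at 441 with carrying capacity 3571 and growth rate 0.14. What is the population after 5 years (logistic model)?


(K - N0)/N0 = (3571 - 441)/441 = 3130/441 = 7.09751
r*t = 0.14 * 5 = 0.7; exp(-0.7) = 0.496585
7.09751 * 0.496585 = 3.52452
1 + 3.52452 = 4.52452
N = 3571 / 4.52452 = 789.255 ≈ 789

789


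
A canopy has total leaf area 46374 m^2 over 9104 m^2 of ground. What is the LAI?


LAI = 46374 / 9104 = 5.0938 ≈ 5.09

5.09


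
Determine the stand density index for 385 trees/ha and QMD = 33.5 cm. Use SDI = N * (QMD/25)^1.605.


QMD/25 = 33.5/25 = 1.34
(1.34)^1.605 = exp(1.605 * ln(1.34)) = exp(1.605 * 0.292670) = exp(0.469735) = 1.59957
SDI = 385 * 1.59957 = 615.834 ≈ 616

616


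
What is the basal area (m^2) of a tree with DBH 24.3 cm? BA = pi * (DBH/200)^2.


D/200 = 24.3/200 = 0.1215 m
(D/200)^2 = 0.1215^2 = 0.01476225
BA = 3.141593 * 0.01476225 = 0.0463770 ≈ 0.0464 m^2

0.0464 m^2


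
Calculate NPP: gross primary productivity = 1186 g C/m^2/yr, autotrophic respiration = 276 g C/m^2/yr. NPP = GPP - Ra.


NPP = GPP - Ra = 1186 - 276 = 910 g C/m^2/yr

910 g C/m^2/yr


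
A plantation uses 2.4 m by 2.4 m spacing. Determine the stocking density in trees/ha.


N = 10000 / 2.4^2 = 10000 / 5.76 = 1736.11 ≈ 1736 trees/ha

1736 trees/ha
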